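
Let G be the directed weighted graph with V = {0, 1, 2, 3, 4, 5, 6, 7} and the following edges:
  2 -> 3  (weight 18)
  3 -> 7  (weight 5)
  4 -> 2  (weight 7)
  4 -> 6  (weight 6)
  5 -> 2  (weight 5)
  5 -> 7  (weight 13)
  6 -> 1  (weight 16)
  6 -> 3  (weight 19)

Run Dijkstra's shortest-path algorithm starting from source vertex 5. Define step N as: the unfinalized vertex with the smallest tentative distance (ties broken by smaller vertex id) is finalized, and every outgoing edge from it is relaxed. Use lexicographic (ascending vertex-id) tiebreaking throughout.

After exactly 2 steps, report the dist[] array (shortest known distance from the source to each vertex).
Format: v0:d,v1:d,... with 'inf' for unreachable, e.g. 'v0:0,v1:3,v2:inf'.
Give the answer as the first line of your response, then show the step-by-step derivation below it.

v0:inf,v1:inf,v2:5,v3:23,v4:inf,v5:0,v6:inf,v7:13

step 1: dist = v0:inf,v1:inf,v2:5,v3:inf,v4:inf,v5:0,v6:inf,v7:13
step 2: dist = v0:inf,v1:inf,v2:5,v3:23,v4:inf,v5:0,v6:inf,v7:13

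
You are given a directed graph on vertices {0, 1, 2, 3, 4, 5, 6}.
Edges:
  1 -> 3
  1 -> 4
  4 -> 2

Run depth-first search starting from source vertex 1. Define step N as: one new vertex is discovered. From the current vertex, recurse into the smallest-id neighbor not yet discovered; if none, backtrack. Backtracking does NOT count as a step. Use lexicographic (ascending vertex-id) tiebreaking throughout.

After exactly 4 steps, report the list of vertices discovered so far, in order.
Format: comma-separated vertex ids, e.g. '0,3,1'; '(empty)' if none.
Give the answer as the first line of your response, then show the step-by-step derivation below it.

1,3,4,2

step 1: discover 1; path=1; order=1
step 2: discover 3; path=1>3; order=1,3
step 3: discover 4; path=1>4; order=1,3,4
step 4: discover 2; path=1>4>2; order=1,3,4,2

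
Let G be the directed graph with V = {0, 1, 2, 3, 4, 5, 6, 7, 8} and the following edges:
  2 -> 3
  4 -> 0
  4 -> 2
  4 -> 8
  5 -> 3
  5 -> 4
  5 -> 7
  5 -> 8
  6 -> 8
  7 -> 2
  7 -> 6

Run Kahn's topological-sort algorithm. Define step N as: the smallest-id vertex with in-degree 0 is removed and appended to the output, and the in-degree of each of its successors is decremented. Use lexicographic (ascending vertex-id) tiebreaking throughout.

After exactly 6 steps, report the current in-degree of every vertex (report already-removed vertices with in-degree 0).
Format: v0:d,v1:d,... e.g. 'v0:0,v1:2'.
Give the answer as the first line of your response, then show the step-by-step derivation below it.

v0:0,v1:0,v2:0,v3:0,v4:0,v5:0,v6:0,v7:0,v8:1

step 1: output 1; order=[1]; indeg=(1,0,2,2,1,0,1,1,3)
step 2: output 5; order=[1,5]; indeg=(1,0,2,1,0,0,1,0,2)
step 3: output 4; order=[1,5,4]; indeg=(0,0,1,1,0,0,1,0,1)
step 4: output 0; order=[1,5,4,0]; indeg=(0,0,1,1,0,0,1,0,1)
step 5: output 7; order=[1,5,4,0,7]; indeg=(0,0,0,1,0,0,0,0,1)
step 6: output 2; order=[1,5,4,0,7,2]; indeg=(0,0,0,0,0,0,0,0,1)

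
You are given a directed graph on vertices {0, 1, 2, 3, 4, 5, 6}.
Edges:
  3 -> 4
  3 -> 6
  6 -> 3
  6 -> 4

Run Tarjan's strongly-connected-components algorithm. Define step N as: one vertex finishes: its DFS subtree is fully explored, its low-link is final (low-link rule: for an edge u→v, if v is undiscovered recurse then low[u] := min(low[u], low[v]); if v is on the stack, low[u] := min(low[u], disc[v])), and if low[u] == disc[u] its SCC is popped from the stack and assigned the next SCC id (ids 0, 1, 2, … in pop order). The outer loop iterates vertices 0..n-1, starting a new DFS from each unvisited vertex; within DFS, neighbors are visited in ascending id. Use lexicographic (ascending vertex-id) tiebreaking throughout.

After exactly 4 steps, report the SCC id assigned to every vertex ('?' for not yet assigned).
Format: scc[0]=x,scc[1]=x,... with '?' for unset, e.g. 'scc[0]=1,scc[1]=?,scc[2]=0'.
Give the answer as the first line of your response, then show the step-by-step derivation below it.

scc[0]=0,scc[1]=1,scc[2]=2,scc[3]=?,scc[4]=3,scc[5]=?,scc[6]=?

step 1: low=(low[0]=0,low[1]=?,low[2]=?,low[3]=?,low[4]=?,low[5]=?,low[6]=?); scc=(scc[0]=0,scc[1]=?,scc[2]=?,scc[3]=?,scc[4]=?,scc[5]=?,scc[6]=?)
step 2: low=(low[0]=0,low[1]=1,low[2]=?,low[3]=?,low[4]=?,low[5]=?,low[6]=?); scc=(scc[0]=0,scc[1]=1,scc[2]=?,scc[3]=?,scc[4]=?,scc[5]=?,scc[6]=?)
step 3: low=(low[0]=0,low[1]=1,low[2]=2,low[3]=?,low[4]=?,low[5]=?,low[6]=?); scc=(scc[0]=0,scc[1]=1,scc[2]=2,scc[3]=?,scc[4]=?,scc[5]=?,scc[6]=?)
step 4: low=(low[0]=0,low[1]=1,low[2]=2,low[3]=3,low[4]=4,low[5]=?,low[6]=?); scc=(scc[0]=0,scc[1]=1,scc[2]=2,scc[3]=?,scc[4]=3,scc[5]=?,scc[6]=?)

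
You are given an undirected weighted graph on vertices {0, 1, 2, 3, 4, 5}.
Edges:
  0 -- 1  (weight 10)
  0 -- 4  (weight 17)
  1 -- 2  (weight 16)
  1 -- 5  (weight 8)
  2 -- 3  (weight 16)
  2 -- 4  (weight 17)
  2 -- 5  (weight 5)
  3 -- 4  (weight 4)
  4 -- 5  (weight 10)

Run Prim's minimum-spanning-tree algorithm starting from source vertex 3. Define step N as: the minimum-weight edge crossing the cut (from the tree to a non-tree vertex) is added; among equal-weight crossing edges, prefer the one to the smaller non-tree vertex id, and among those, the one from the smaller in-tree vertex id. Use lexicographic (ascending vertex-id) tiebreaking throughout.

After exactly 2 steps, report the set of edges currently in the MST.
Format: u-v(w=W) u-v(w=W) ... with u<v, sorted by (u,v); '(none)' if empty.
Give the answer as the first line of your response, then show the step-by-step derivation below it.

3-4(w=4) 4-5(w=10)

step 1: add edge 3-4 (w=4); MST = {3-4(w=4)}
step 2: add edge 4-5 (w=10); MST = {3-4(w=4) 4-5(w=10)}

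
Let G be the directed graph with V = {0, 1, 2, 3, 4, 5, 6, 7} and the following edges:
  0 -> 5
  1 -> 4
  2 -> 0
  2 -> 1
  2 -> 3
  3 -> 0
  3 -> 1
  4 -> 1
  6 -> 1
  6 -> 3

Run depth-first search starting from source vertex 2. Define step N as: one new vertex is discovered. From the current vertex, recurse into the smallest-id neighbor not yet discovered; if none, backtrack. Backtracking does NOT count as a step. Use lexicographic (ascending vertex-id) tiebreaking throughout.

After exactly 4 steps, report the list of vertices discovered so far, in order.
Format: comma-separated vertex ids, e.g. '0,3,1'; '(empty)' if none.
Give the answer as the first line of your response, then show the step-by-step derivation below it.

2,0,5,1

step 1: discover 2; path=2; order=2
step 2: discover 0; path=2>0; order=2,0
step 3: discover 5; path=2>0>5; order=2,0,5
step 4: discover 1; path=2>1; order=2,0,5,1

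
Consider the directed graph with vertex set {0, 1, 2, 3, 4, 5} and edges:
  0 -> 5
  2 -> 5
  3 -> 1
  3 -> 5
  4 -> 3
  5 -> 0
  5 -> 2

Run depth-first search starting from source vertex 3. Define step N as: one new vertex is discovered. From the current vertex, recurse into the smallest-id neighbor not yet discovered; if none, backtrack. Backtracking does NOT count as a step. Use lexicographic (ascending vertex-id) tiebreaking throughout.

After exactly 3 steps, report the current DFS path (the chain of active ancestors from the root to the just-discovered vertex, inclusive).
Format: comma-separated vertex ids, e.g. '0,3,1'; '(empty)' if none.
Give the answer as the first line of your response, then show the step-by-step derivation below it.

3,5

step 1: discover 3; path=3; order=3
step 2: discover 1; path=3>1; order=3,1
step 3: discover 5; path=3>5; order=3,1,5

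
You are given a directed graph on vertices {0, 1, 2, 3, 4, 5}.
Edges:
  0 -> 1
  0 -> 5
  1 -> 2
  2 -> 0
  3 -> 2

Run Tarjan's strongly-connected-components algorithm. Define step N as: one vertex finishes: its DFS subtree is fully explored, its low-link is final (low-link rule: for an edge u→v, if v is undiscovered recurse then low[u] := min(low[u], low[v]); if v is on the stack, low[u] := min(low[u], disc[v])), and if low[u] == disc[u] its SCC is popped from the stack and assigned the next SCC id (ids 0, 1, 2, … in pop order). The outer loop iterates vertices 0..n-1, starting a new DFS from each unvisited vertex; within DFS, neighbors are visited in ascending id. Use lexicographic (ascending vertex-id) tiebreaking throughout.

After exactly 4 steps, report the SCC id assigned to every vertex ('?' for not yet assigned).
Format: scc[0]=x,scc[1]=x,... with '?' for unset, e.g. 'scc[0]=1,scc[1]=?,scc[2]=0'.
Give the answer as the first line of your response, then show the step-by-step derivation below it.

scc[0]=1,scc[1]=1,scc[2]=1,scc[3]=?,scc[4]=?,scc[5]=0

step 1: low=(low[0]=0,low[1]=1,low[2]=0,low[3]=?,low[4]=?,low[5]=?); scc=(scc[0]=?,scc[1]=?,scc[2]=?,scc[3]=?,scc[4]=?,scc[5]=?)
step 2: low=(low[0]=0,low[1]=0,low[2]=0,low[3]=?,low[4]=?,low[5]=?); scc=(scc[0]=?,scc[1]=?,scc[2]=?,scc[3]=?,scc[4]=?,scc[5]=?)
step 3: low=(low[0]=0,low[1]=0,low[2]=0,low[3]=?,low[4]=?,low[5]=3); scc=(scc[0]=?,scc[1]=?,scc[2]=?,scc[3]=?,scc[4]=?,scc[5]=0)
step 4: low=(low[0]=0,low[1]=0,low[2]=0,low[3]=?,low[4]=?,low[5]=3); scc=(scc[0]=1,scc[1]=1,scc[2]=1,scc[3]=?,scc[4]=?,scc[5]=0)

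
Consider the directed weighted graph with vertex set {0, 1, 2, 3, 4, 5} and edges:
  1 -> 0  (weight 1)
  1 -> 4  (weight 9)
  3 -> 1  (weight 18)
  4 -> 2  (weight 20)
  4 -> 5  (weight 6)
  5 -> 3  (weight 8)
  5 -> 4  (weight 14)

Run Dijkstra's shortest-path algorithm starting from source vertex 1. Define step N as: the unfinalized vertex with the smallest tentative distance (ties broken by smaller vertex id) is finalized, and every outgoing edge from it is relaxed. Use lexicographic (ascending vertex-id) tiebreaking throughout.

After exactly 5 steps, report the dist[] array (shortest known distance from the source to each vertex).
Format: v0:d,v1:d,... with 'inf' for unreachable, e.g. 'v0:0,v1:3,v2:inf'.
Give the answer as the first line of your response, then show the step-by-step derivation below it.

v0:1,v1:0,v2:29,v3:23,v4:9,v5:15

step 1: dist = v0:1,v1:0,v2:inf,v3:inf,v4:9,v5:inf
step 2: dist = v0:1,v1:0,v2:inf,v3:inf,v4:9,v5:inf
step 3: dist = v0:1,v1:0,v2:29,v3:inf,v4:9,v5:15
step 4: dist = v0:1,v1:0,v2:29,v3:23,v4:9,v5:15
step 5: dist = v0:1,v1:0,v2:29,v3:23,v4:9,v5:15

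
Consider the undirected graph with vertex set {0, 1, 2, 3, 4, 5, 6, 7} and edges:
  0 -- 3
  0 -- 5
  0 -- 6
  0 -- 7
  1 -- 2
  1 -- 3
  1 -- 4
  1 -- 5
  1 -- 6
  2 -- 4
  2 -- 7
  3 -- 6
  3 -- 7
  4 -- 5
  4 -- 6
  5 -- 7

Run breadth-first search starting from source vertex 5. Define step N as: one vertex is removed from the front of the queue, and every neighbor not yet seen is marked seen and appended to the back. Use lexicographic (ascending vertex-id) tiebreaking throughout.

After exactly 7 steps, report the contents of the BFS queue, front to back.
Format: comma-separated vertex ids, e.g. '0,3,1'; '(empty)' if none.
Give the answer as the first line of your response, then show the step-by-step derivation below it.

2

step 1: dequeue 5; queue=[0,1,4,7]; order=5
step 2: dequeue 0; queue=[1,4,7,3,6]; order=5,0
step 3: dequeue 1; queue=[4,7,3,6,2]; order=5,0,1
step 4: dequeue 4; queue=[7,3,6,2]; order=5,0,1,4
step 5: dequeue 7; queue=[3,6,2]; order=5,0,1,4,7
step 6: dequeue 3; queue=[6,2]; order=5,0,1,4,7,3
step 7: dequeue 6; queue=[2]; order=5,0,1,4,7,3,6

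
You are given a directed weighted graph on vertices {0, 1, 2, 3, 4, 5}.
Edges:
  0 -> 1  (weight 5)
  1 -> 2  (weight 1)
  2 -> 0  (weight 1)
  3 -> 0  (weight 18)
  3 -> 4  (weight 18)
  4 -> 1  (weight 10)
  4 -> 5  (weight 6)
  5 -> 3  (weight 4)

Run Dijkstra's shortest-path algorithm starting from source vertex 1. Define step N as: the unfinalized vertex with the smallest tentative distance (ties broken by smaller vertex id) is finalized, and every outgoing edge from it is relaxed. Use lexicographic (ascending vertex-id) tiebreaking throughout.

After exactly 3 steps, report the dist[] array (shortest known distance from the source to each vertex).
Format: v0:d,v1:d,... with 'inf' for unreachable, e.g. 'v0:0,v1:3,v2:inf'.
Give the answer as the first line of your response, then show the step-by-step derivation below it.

v0:2,v1:0,v2:1,v3:inf,v4:inf,v5:inf

step 1: dist = v0:inf,v1:0,v2:1,v3:inf,v4:inf,v5:inf
step 2: dist = v0:2,v1:0,v2:1,v3:inf,v4:inf,v5:inf
step 3: dist = v0:2,v1:0,v2:1,v3:inf,v4:inf,v5:inf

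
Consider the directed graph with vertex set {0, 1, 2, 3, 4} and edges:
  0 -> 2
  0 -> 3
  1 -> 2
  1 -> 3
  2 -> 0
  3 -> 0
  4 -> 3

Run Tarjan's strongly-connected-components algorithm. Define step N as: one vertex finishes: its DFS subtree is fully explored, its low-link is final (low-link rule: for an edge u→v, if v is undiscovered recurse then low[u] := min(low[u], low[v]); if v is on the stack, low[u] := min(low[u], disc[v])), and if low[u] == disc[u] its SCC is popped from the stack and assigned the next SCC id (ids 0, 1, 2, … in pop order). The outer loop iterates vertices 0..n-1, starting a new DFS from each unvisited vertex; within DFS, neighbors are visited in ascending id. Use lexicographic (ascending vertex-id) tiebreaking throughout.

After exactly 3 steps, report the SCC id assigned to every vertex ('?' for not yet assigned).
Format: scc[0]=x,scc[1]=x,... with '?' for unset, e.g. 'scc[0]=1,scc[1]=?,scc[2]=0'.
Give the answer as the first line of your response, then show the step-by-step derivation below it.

scc[0]=0,scc[1]=?,scc[2]=0,scc[3]=0,scc[4]=?

step 1: low=(low[0]=0,low[1]=?,low[2]=0,low[3]=?,low[4]=?); scc=(scc[0]=?,scc[1]=?,scc[2]=?,scc[3]=?,scc[4]=?)
step 2: low=(low[0]=0,low[1]=?,low[2]=0,low[3]=0,low[4]=?); scc=(scc[0]=?,scc[1]=?,scc[2]=?,scc[3]=?,scc[4]=?)
step 3: low=(low[0]=0,low[1]=?,low[2]=0,low[3]=0,low[4]=?); scc=(scc[0]=0,scc[1]=?,scc[2]=0,scc[3]=0,scc[4]=?)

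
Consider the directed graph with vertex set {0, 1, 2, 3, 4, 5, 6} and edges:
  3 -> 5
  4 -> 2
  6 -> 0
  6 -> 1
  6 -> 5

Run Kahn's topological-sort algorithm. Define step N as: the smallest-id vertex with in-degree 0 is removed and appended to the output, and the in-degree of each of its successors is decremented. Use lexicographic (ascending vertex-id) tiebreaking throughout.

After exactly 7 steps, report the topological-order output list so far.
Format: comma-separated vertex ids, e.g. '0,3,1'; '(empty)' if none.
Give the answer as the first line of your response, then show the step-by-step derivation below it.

3,4,2,6,0,1,5

step 1: output 3; order=[3]; indeg=(1,1,1,0,0,1,0)
step 2: output 4; order=[3,4]; indeg=(1,1,0,0,0,1,0)
step 3: output 2; order=[3,4,2]; indeg=(1,1,0,0,0,1,0)
step 4: output 6; order=[3,4,2,6]; indeg=(0,0,0,0,0,0,0)
step 5: output 0; order=[3,4,2,6,0]; indeg=(0,0,0,0,0,0,0)
step 6: output 1; order=[3,4,2,6,0,1]; indeg=(0,0,0,0,0,0,0)
step 7: output 5; order=[3,4,2,6,0,1,5]; indeg=(0,0,0,0,0,0,0)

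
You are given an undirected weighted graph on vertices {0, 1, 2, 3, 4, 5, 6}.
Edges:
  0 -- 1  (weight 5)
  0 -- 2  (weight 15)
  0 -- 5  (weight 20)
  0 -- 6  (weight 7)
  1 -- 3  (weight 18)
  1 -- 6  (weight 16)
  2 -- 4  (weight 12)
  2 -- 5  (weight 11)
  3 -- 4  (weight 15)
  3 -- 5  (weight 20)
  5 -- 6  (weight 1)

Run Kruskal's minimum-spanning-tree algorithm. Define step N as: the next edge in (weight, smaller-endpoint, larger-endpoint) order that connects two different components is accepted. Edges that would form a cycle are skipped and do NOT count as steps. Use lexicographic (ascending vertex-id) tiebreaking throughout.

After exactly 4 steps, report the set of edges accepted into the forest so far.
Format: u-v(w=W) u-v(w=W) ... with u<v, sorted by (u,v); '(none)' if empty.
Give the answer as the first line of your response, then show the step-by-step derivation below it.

0-1(w=5) 0-6(w=7) 2-5(w=11) 5-6(w=1)

step 1: add edge 5-6 (w=1); MST = {5-6(w=1)}
step 2: add edge 0-1 (w=5); MST = {0-1(w=5) 5-6(w=1)}
step 3: add edge 0-6 (w=7); MST = {0-1(w=5) 0-6(w=7) 5-6(w=1)}
step 4: add edge 2-5 (w=11); MST = {0-1(w=5) 0-6(w=7) 2-5(w=11) 5-6(w=1)}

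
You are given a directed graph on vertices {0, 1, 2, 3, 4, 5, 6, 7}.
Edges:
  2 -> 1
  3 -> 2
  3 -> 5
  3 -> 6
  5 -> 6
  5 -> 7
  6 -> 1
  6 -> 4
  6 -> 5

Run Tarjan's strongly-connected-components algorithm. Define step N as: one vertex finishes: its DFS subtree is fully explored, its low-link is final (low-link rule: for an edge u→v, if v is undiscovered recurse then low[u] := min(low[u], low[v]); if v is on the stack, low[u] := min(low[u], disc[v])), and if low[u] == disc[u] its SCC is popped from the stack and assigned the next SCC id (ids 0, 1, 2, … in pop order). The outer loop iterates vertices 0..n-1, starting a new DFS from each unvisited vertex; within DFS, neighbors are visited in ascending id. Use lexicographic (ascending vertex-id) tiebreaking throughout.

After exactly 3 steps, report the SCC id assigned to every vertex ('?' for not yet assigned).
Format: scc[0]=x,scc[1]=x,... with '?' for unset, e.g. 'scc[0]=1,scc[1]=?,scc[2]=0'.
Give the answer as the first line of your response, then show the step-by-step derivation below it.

scc[0]=0,scc[1]=1,scc[2]=2,scc[3]=?,scc[4]=?,scc[5]=?,scc[6]=?,scc[7]=?

step 1: low=(low[0]=0,low[1]=?,low[2]=?,low[3]=?,low[4]=?,low[5]=?,low[6]=?,low[7]=?); scc=(scc[0]=0,scc[1]=?,scc[2]=?,scc[3]=?,scc[4]=?,scc[5]=?,scc[6]=?,scc[7]=?)
step 2: low=(low[0]=0,low[1]=1,low[2]=?,low[3]=?,low[4]=?,low[5]=?,low[6]=?,low[7]=?); scc=(scc[0]=0,scc[1]=1,scc[2]=?,scc[3]=?,scc[4]=?,scc[5]=?,scc[6]=?,scc[7]=?)
step 3: low=(low[0]=0,low[1]=1,low[2]=2,low[3]=?,low[4]=?,low[5]=?,low[6]=?,low[7]=?); scc=(scc[0]=0,scc[1]=1,scc[2]=2,scc[3]=?,scc[4]=?,scc[5]=?,scc[6]=?,scc[7]=?)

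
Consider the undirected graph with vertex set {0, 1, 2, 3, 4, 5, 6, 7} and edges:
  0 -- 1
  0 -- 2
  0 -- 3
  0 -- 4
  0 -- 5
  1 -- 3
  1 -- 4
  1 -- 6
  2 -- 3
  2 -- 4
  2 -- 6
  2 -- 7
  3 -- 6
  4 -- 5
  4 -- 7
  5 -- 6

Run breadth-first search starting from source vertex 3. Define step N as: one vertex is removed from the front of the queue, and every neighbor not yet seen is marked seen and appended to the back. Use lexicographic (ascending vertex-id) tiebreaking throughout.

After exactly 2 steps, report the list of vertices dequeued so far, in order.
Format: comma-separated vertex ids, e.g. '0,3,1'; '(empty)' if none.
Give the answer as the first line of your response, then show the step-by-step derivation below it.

3,0

step 1: dequeue 3; queue=[0,1,2,6]; order=3
step 2: dequeue 0; queue=[1,2,6,4,5]; order=3,0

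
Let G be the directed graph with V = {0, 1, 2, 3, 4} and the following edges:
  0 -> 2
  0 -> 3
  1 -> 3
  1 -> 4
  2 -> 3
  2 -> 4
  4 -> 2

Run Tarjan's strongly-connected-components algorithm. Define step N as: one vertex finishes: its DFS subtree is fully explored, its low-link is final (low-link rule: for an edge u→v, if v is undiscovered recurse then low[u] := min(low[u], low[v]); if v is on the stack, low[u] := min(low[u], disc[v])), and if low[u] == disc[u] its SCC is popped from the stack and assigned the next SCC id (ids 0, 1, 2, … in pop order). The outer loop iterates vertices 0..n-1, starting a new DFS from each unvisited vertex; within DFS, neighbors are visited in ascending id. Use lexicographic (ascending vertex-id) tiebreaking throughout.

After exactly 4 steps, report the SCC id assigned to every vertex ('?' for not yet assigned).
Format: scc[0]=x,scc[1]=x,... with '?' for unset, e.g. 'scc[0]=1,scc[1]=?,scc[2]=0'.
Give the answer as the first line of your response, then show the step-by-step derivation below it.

scc[0]=2,scc[1]=?,scc[2]=1,scc[3]=0,scc[4]=1

step 1: low=(low[0]=0,low[1]=?,low[2]=1,low[3]=2,low[4]=?); scc=(scc[0]=?,scc[1]=?,scc[2]=?,scc[3]=0,scc[4]=?)
step 2: low=(low[0]=0,low[1]=?,low[2]=1,low[3]=2,low[4]=1); scc=(scc[0]=?,scc[1]=?,scc[2]=?,scc[3]=0,scc[4]=?)
step 3: low=(low[0]=0,low[1]=?,low[2]=1,low[3]=2,low[4]=1); scc=(scc[0]=?,scc[1]=?,scc[2]=1,scc[3]=0,scc[4]=1)
step 4: low=(low[0]=0,low[1]=?,low[2]=1,low[3]=2,low[4]=1); scc=(scc[0]=2,scc[1]=?,scc[2]=1,scc[3]=0,scc[4]=1)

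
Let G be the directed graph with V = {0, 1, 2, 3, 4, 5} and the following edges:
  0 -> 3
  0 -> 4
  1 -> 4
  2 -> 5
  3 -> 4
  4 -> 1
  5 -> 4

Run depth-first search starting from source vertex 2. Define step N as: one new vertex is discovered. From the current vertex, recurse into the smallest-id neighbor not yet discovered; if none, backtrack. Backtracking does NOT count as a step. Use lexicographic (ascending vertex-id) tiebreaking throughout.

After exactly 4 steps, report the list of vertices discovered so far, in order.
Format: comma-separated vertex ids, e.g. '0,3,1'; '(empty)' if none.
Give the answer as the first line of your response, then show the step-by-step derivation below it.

2,5,4,1

step 1: discover 2; path=2; order=2
step 2: discover 5; path=2>5; order=2,5
step 3: discover 4; path=2>5>4; order=2,5,4
step 4: discover 1; path=2>5>4>1; order=2,5,4,1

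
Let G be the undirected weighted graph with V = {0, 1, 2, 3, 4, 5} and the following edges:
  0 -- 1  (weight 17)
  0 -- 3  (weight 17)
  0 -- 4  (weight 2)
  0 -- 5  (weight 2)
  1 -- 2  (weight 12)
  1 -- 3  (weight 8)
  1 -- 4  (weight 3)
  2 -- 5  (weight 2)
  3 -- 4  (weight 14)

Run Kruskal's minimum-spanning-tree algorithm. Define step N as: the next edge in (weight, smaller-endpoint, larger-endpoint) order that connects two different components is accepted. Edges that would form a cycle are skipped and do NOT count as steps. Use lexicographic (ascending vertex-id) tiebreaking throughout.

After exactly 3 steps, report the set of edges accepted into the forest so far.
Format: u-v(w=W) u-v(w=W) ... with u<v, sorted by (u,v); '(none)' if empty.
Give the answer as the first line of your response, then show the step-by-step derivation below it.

0-4(w=2) 0-5(w=2) 2-5(w=2)

step 1: add edge 0-4 (w=2); MST = {0-4(w=2)}
step 2: add edge 0-5 (w=2); MST = {0-4(w=2) 0-5(w=2)}
step 3: add edge 2-5 (w=2); MST = {0-4(w=2) 0-5(w=2) 2-5(w=2)}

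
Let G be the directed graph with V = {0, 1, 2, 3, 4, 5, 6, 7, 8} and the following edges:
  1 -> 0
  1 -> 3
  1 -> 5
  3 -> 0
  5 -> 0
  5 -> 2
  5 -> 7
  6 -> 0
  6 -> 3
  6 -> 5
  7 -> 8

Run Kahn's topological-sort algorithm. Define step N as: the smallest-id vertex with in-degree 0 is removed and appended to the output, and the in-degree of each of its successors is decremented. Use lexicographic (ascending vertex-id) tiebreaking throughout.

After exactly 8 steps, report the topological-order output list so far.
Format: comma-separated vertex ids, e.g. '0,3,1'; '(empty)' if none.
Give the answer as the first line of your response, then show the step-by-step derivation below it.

1,4,6,3,5,0,2,7

step 1: output 1; order=[1]; indeg=(3,0,1,1,0,1,0,1,1)
step 2: output 4; order=[1,4]; indeg=(3,0,1,1,0,1,0,1,1)
step 3: output 6; order=[1,4,6]; indeg=(2,0,1,0,0,0,0,1,1)
step 4: output 3; order=[1,4,6,3]; indeg=(1,0,1,0,0,0,0,1,1)
step 5: output 5; order=[1,4,6,3,5]; indeg=(0,0,0,0,0,0,0,0,1)
step 6: output 0; order=[1,4,6,3,5,0]; indeg=(0,0,0,0,0,0,0,0,1)
step 7: output 2; order=[1,4,6,3,5,0,2]; indeg=(0,0,0,0,0,0,0,0,1)
step 8: output 7; order=[1,4,6,3,5,0,2,7]; indeg=(0,0,0,0,0,0,0,0,0)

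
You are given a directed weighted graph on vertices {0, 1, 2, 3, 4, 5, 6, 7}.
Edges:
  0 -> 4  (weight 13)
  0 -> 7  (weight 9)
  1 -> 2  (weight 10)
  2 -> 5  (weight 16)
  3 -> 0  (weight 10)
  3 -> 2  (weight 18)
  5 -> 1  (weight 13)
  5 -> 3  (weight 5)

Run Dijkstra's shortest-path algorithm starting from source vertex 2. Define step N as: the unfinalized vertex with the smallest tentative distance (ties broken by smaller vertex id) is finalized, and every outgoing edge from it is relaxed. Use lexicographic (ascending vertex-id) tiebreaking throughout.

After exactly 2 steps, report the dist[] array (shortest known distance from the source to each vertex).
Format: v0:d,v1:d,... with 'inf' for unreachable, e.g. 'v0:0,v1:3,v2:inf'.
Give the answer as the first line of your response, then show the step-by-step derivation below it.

v0:inf,v1:29,v2:0,v3:21,v4:inf,v5:16,v6:inf,v7:inf

step 1: dist = v0:inf,v1:inf,v2:0,v3:inf,v4:inf,v5:16,v6:inf,v7:inf
step 2: dist = v0:inf,v1:29,v2:0,v3:21,v4:inf,v5:16,v6:inf,v7:inf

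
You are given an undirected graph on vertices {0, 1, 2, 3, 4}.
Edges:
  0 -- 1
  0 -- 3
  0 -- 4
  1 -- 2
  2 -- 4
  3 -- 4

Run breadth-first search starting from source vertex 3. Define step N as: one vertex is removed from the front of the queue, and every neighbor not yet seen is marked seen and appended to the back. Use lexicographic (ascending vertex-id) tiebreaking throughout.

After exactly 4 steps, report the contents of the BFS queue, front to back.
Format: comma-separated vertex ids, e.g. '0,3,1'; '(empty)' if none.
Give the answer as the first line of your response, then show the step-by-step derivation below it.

2

step 1: dequeue 3; queue=[0,4]; order=3
step 2: dequeue 0; queue=[4,1]; order=3,0
step 3: dequeue 4; queue=[1,2]; order=3,0,4
step 4: dequeue 1; queue=[2]; order=3,0,4,1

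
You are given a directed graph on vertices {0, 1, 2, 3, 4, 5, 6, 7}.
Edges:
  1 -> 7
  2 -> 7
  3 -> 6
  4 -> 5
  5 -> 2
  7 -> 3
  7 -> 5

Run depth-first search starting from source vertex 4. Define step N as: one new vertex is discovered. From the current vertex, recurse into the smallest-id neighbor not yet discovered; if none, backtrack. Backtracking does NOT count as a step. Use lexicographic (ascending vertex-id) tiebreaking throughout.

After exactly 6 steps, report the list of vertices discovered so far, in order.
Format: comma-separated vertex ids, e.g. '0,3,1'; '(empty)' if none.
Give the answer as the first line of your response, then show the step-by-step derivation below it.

4,5,2,7,3,6

step 1: discover 4; path=4; order=4
step 2: discover 5; path=4>5; order=4,5
step 3: discover 2; path=4>5>2; order=4,5,2
step 4: discover 7; path=4>5>2>7; order=4,5,2,7
step 5: discover 3; path=4>5>2>7>3; order=4,5,2,7,3
step 6: discover 6; path=4>5>2>7>3>6; order=4,5,2,7,3,6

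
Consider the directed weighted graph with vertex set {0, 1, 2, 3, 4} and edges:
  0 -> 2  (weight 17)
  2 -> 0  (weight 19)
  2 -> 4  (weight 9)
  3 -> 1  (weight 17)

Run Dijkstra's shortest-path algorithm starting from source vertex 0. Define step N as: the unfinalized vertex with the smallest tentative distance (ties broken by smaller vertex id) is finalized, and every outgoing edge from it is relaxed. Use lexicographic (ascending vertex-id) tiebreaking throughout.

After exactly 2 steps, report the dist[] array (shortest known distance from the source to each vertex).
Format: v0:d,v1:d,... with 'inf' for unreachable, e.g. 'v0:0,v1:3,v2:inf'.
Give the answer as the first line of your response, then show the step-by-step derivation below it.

v0:0,v1:inf,v2:17,v3:inf,v4:26

step 1: dist = v0:0,v1:inf,v2:17,v3:inf,v4:inf
step 2: dist = v0:0,v1:inf,v2:17,v3:inf,v4:26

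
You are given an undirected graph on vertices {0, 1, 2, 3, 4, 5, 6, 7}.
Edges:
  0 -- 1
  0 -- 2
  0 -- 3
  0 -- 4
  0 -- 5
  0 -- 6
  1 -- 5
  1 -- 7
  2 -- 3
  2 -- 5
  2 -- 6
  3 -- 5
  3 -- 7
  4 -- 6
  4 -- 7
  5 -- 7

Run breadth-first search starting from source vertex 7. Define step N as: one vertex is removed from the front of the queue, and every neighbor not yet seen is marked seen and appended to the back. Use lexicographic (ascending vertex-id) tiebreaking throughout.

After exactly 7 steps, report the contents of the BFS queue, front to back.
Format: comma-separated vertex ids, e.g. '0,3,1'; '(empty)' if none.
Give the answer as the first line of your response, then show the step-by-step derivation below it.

6

step 1: dequeue 7; queue=[1,3,4,5]; order=7
step 2: dequeue 1; queue=[3,4,5,0]; order=7,1
step 3: dequeue 3; queue=[4,5,0,2]; order=7,1,3
step 4: dequeue 4; queue=[5,0,2,6]; order=7,1,3,4
step 5: dequeue 5; queue=[0,2,6]; order=7,1,3,4,5
step 6: dequeue 0; queue=[2,6]; order=7,1,3,4,5,0
step 7: dequeue 2; queue=[6]; order=7,1,3,4,5,0,2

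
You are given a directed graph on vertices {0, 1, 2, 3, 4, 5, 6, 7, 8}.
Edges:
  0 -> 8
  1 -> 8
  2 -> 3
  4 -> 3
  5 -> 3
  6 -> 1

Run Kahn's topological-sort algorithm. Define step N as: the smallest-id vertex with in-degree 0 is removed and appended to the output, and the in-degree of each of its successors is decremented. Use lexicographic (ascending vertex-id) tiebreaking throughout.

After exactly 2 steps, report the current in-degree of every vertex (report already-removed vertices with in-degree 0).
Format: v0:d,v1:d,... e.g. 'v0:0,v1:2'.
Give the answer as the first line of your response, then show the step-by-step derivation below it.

v0:0,v1:1,v2:0,v3:2,v4:0,v5:0,v6:0,v7:0,v8:1

step 1: output 0; order=[0]; indeg=(0,1,0,3,0,0,0,0,1)
step 2: output 2; order=[0,2]; indeg=(0,1,0,2,0,0,0,0,1)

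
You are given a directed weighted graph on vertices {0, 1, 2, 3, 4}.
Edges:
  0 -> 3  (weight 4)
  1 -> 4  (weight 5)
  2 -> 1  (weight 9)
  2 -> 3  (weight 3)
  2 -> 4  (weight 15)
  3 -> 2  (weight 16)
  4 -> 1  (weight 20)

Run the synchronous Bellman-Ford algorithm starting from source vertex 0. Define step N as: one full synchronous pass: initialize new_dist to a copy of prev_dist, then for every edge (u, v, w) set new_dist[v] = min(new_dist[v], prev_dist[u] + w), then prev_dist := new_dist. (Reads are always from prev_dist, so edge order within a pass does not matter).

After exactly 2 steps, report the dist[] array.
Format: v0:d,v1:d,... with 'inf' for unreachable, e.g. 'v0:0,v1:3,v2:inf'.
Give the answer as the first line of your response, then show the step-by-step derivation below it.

v0:0,v1:inf,v2:20,v3:4,v4:inf

step 1: dist = v0:0,v1:inf,v2:inf,v3:4,v4:inf
step 2: dist = v0:0,v1:inf,v2:20,v3:4,v4:inf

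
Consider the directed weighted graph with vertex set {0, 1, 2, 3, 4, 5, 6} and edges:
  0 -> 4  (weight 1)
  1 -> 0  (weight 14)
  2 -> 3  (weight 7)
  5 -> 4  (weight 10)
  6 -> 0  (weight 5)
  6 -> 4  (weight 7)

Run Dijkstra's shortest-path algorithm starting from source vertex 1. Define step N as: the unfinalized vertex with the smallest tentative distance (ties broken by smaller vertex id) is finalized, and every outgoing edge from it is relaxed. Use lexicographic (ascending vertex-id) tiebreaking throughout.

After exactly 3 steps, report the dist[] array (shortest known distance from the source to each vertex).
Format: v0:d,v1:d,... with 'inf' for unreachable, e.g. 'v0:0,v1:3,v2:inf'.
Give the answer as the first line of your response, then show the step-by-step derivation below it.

v0:14,v1:0,v2:inf,v3:inf,v4:15,v5:inf,v6:inf

step 1: dist = v0:14,v1:0,v2:inf,v3:inf,v4:inf,v5:inf,v6:inf
step 2: dist = v0:14,v1:0,v2:inf,v3:inf,v4:15,v5:inf,v6:inf
step 3: dist = v0:14,v1:0,v2:inf,v3:inf,v4:15,v5:inf,v6:inf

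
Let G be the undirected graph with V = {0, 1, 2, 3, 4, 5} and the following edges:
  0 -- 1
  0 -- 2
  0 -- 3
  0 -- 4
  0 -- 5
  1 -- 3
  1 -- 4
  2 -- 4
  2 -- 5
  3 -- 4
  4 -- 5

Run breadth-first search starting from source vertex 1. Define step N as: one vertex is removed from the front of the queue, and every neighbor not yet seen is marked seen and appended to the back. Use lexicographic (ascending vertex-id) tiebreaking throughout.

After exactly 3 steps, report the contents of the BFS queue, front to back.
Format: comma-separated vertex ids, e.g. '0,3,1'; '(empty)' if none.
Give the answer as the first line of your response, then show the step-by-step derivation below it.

4,2,5

step 1: dequeue 1; queue=[0,3,4]; order=1
step 2: dequeue 0; queue=[3,4,2,5]; order=1,0
step 3: dequeue 3; queue=[4,2,5]; order=1,0,3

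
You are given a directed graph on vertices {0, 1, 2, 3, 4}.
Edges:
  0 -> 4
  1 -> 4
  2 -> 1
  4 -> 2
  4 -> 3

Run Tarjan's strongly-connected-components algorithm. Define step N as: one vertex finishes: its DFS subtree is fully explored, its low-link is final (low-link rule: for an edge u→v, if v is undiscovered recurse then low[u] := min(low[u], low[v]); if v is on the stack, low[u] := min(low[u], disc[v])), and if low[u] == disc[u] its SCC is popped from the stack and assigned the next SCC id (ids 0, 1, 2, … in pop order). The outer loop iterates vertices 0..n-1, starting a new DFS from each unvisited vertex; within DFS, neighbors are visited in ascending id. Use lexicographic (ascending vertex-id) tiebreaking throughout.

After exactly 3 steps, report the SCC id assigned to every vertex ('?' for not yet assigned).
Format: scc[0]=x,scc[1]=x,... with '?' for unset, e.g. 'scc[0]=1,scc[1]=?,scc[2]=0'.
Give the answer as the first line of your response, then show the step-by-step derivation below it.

scc[0]=?,scc[1]=?,scc[2]=?,scc[3]=0,scc[4]=?

step 1: low=(low[0]=0,low[1]=1,low[2]=2,low[3]=?,low[4]=1); scc=(scc[0]=?,scc[1]=?,scc[2]=?,scc[3]=?,scc[4]=?)
step 2: low=(low[0]=0,low[1]=1,low[2]=1,low[3]=?,low[4]=1); scc=(scc[0]=?,scc[1]=?,scc[2]=?,scc[3]=?,scc[4]=?)
step 3: low=(low[0]=0,low[1]=1,low[2]=1,low[3]=4,low[4]=1); scc=(scc[0]=?,scc[1]=?,scc[2]=?,scc[3]=0,scc[4]=?)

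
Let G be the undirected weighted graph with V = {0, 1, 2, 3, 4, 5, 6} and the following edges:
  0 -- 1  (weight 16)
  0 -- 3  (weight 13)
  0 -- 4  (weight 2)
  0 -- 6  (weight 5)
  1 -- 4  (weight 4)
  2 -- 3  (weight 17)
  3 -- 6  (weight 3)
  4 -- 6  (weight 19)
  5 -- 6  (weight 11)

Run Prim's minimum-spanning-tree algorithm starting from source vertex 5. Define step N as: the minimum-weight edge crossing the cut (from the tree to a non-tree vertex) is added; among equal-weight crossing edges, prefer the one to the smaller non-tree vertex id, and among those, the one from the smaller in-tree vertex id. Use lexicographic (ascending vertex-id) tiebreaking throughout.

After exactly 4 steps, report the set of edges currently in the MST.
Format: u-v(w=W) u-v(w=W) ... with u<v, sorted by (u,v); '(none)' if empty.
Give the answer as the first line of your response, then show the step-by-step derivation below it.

0-4(w=2) 0-6(w=5) 3-6(w=3) 5-6(w=11)

step 1: add edge 5-6 (w=11); MST = {5-6(w=11)}
step 2: add edge 3-6 (w=3); MST = {3-6(w=3) 5-6(w=11)}
step 3: add edge 0-6 (w=5); MST = {0-6(w=5) 3-6(w=3) 5-6(w=11)}
step 4: add edge 0-4 (w=2); MST = {0-4(w=2) 0-6(w=5) 3-6(w=3) 5-6(w=11)}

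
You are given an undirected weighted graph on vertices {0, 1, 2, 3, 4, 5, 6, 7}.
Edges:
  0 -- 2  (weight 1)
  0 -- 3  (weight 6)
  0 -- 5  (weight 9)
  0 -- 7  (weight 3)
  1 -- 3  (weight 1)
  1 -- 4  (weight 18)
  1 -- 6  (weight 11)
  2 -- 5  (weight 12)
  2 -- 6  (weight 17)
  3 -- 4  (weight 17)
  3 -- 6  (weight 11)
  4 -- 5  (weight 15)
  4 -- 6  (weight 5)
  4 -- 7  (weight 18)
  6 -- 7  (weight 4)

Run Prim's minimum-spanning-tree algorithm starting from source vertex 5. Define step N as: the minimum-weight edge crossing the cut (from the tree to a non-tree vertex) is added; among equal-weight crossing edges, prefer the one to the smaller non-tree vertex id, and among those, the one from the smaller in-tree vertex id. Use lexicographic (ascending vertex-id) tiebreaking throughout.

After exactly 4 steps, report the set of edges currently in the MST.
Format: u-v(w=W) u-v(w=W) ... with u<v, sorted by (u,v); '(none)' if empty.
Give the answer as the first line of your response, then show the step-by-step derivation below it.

0-2(w=1) 0-5(w=9) 0-7(w=3) 6-7(w=4)

step 1: add edge 0-5 (w=9); MST = {0-5(w=9)}
step 2: add edge 0-2 (w=1); MST = {0-2(w=1) 0-5(w=9)}
step 3: add edge 0-7 (w=3); MST = {0-2(w=1) 0-5(w=9) 0-7(w=3)}
step 4: add edge 6-7 (w=4); MST = {0-2(w=1) 0-5(w=9) 0-7(w=3) 6-7(w=4)}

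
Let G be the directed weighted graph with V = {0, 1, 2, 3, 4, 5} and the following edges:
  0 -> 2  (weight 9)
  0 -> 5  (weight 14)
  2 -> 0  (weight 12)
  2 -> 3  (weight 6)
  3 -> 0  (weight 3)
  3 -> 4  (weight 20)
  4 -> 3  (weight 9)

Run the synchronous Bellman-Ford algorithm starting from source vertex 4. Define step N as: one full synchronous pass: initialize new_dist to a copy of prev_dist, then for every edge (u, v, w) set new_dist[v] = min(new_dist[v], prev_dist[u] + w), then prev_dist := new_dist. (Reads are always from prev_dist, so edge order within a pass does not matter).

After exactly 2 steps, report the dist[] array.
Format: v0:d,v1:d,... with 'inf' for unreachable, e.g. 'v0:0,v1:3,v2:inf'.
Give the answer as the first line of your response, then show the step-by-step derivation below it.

v0:12,v1:inf,v2:inf,v3:9,v4:0,v5:inf

step 1: dist = v0:inf,v1:inf,v2:inf,v3:9,v4:0,v5:inf
step 2: dist = v0:12,v1:inf,v2:inf,v3:9,v4:0,v5:inf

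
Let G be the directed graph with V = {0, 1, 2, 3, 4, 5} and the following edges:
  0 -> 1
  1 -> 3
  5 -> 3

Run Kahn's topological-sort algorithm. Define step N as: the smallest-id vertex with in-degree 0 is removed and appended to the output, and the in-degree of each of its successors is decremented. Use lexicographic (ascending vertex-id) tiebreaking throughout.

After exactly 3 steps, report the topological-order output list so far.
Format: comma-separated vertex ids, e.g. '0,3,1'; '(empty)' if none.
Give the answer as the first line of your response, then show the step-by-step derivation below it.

0,1,2

step 1: output 0; order=[0]; indeg=(0,0,0,2,0,0)
step 2: output 1; order=[0,1]; indeg=(0,0,0,1,0,0)
step 3: output 2; order=[0,1,2]; indeg=(0,0,0,1,0,0)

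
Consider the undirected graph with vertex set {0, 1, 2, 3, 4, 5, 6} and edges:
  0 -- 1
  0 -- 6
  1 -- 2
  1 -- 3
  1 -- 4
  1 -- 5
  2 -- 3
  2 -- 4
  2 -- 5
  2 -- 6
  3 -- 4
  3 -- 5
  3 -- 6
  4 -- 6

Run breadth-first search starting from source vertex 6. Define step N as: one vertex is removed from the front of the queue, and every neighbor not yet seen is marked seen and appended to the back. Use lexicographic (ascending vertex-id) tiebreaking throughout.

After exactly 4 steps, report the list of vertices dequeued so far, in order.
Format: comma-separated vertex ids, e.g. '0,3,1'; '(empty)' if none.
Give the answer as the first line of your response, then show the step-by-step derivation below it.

6,0,2,3

step 1: dequeue 6; queue=[0,2,3,4]; order=6
step 2: dequeue 0; queue=[2,3,4,1]; order=6,0
step 3: dequeue 2; queue=[3,4,1,5]; order=6,0,2
step 4: dequeue 3; queue=[4,1,5]; order=6,0,2,3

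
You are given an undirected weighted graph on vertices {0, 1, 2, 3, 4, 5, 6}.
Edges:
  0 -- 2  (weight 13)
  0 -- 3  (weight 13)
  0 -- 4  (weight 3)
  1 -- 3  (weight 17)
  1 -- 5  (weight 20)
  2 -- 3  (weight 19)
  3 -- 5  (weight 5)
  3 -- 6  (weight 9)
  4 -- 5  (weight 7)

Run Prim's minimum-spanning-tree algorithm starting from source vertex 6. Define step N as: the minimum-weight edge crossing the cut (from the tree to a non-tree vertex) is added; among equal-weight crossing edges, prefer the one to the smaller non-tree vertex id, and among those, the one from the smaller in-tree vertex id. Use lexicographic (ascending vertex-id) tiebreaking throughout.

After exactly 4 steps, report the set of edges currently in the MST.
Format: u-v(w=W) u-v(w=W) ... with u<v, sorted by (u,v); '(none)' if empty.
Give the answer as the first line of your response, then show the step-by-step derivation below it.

0-4(w=3) 3-5(w=5) 3-6(w=9) 4-5(w=7)

step 1: add edge 3-6 (w=9); MST = {3-6(w=9)}
step 2: add edge 3-5 (w=5); MST = {3-5(w=5) 3-6(w=9)}
step 3: add edge 4-5 (w=7); MST = {3-5(w=5) 3-6(w=9) 4-5(w=7)}
step 4: add edge 0-4 (w=3); MST = {0-4(w=3) 3-5(w=5) 3-6(w=9) 4-5(w=7)}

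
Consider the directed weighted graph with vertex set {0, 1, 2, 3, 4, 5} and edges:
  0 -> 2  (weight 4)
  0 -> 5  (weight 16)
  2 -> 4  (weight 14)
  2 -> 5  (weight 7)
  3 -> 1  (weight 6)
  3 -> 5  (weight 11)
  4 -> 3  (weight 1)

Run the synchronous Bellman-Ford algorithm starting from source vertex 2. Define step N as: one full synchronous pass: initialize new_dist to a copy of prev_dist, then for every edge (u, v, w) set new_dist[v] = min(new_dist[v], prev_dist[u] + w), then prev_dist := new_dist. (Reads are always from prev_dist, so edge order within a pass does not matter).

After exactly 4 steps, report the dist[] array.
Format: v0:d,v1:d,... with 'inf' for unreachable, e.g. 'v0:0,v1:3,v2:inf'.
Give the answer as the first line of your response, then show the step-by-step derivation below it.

v0:inf,v1:21,v2:0,v3:15,v4:14,v5:7

step 1: dist = v0:inf,v1:inf,v2:0,v3:inf,v4:14,v5:7
step 2: dist = v0:inf,v1:inf,v2:0,v3:15,v4:14,v5:7
step 3: dist = v0:inf,v1:21,v2:0,v3:15,v4:14,v5:7
step 4: dist = v0:inf,v1:21,v2:0,v3:15,v4:14,v5:7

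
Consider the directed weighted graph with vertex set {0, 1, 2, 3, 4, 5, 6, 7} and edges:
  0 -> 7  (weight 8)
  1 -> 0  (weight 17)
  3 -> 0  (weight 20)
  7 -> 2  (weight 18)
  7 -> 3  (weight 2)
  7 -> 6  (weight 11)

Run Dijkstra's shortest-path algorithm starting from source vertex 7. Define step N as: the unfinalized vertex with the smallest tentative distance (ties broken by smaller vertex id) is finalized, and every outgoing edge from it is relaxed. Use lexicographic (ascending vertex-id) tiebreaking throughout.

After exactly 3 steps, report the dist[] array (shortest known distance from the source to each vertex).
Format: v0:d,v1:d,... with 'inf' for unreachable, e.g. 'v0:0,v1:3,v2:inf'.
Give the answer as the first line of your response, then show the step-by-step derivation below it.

v0:22,v1:inf,v2:18,v3:2,v4:inf,v5:inf,v6:11,v7:0

step 1: dist = v0:inf,v1:inf,v2:18,v3:2,v4:inf,v5:inf,v6:11,v7:0
step 2: dist = v0:22,v1:inf,v2:18,v3:2,v4:inf,v5:inf,v6:11,v7:0
step 3: dist = v0:22,v1:inf,v2:18,v3:2,v4:inf,v5:inf,v6:11,v7:0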